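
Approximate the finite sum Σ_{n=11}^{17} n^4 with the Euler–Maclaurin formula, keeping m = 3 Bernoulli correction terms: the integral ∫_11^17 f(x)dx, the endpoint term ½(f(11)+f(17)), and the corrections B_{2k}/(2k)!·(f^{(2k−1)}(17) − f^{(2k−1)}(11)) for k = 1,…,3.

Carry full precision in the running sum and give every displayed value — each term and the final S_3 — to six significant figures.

S_3 ≈ 302036

Integral: ∫_11^17 x^4 dx = 251761.
Boundary: ½(f(11) + f(17)) = ½(14641.0 + 83521.0) = 49081.0.
So far: 300842.
Correction k=1: B_{2}/2! · (f^{(1)}(17) − f^{(1)}(11)) = 1/12 · (19652.0 − 5324.00) = 1194.00.
Partial sum through k=1: 302036.
Correction k=2: B_{4}/4! · (f^{(3)}(17) − f^{(3)}(11)) = −1/720 · (408.000 − 264.000) = -0.200000.
Partial sum through k=2: 302036.
Correction k=3: B_{6}/6! · (f^{(5)}(17) − f^{(5)}(11)) = 1/30240 · (0.00000 − 0.00000) = 0.00000.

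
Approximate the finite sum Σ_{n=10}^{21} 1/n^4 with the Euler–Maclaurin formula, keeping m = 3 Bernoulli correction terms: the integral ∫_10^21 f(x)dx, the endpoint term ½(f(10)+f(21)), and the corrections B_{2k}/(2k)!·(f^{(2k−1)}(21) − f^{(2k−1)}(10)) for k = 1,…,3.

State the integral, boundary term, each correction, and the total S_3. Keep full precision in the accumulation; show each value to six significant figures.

S_3 ≈ 0.000353146

∫_10^21 1/x^4 dx evaluates to 0.000297340.
Endpoint term: (f(10) + f(21))/2 = (0.000100000 + 5.14189e-06)/2 = 5.25709e-05.
Integral + boundary = 0.000349911.
Correction k=1: B_{2}/2! · (f^{(1)}(21) − f^{(1)}(10)) = 1/12 · (-9.79408e-07 − (-4.00000e-05)) = 3.25172e-06.
After k=1: 0.000353163.
Correction k=2: B_{4}/4! · (f^{(3)}(21) − f^{(3)}(10)) = −1/720 · (-6.66264e-08 − (-1.20000e-05)) = -1.65741e-08.
After k=2: 0.000353146.
Correction k=3: B_{6}/6! · (f^{(5)}(21) − f^{(5)}(10)) = 1/30240 · (-8.46049e-09 − (-6.72000e-06)) = 2.21942e-10.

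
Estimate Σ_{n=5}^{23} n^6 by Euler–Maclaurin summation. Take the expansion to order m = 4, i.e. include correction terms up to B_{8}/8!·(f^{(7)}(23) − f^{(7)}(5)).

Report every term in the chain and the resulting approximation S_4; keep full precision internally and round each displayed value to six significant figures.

S_4 ≈ 5.63633e+08

Integral: ∫_5^23 x^6 dx = 4.86392e+08.
½[f(5) + f(23)] = ½[15625.0 + 1.48036e+08] = 7.40258e+07.
So far: 5.60418e+08.
k=1: B_{2}/(2)! × [f^{(1)}(23) − f^{(1)}(5)] = 1/12 × (3.86181e+07 − 18750.0) = 3.21661e+06.
After k=1: 5.63635e+08.
k=2: B_{4}/(4)! × [f^{(3)}(23) − f^{(3)}(5)] = −1/720 × (1.46004e+06 − 15000.0) = -2007.00.
After k=2: 5.63633e+08.
k=3: B_{6}/(6)! × [f^{(5)}(23) − f^{(5)}(5)] = 1/30240 × (16560.0 − 3600.00) = 0.428571.
After k=3: 5.63633e+08.
k=4: B_{8}/(8)! × [f^{(7)}(23) − f^{(7)}(5)] = −1/1209600 × (0.00000 − 0.00000) = 0.00000.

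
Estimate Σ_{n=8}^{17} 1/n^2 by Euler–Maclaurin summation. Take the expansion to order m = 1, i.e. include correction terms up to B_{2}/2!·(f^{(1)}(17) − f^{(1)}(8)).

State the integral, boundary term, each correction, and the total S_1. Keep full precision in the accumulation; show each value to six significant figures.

S_1 ≈ 0.0760107

Integral: ∫_8^17 1/x^2 dx = 0.0661765.
½[f(8) + f(17)] = ½[0.0156250 + 0.00346021] = 0.00954260.
So far: 0.0757191.
k=1: B_{2}/(2)! × [f^{(1)}(17) − f^{(1)}(8)] = 1/12 × (-0.000407083 − (-0.00390625)) = 0.000291597.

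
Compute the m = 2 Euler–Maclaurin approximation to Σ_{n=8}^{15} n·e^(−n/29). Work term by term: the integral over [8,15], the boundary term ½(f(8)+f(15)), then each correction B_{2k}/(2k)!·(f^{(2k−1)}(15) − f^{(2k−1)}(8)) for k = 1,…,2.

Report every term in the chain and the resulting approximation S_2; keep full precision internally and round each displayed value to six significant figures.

S_2 ≈ 61.0998

∫_8^15 x·e^(−x/29) dx evaluates to 53.6148.
½[f(8) + f(15)] = ½[6.07134 + 8.94244] = 7.50689.
Integral + boundary = 61.1217.
k=1: B_{2}/(2)! × [f^{(1)}(15) − f^{(1)}(8)] = 1/12 × (0.287803 − 0.549561) = -0.0218132.
Partial sum through k=1: 61.0998.
k=2: B_{4}/(4)! × [f^{(3)}(15) − f^{(3)}(8)] = −1/720 × (0.00175996 − 0.00245826) = 9.69857e-07.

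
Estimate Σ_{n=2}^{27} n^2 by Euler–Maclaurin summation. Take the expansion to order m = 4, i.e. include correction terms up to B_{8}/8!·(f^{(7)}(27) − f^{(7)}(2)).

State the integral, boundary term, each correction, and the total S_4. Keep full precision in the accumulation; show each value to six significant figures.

The integral term ∫_2^27 x^2 dx = 6558.33.
½[f(2) + f(27)] = ½[4.00000 + 729.000] = 366.500.
So far: 6924.83.
Order-1 term: 1/12 · (54.0000 − 4.00000) = 4.16667.
Running total after k=1: 6929.00.
Order-2 term: −1/720 · (0.00000 − 0.00000) = 0.00000.
Running total after k=2: 6929.00.
Order-3 term: 1/30240 · (0.00000 − 0.00000) = 0.00000.
Running total after k=3: 6929.00.
Order-4 term: −1/1209600 · (0.00000 − 0.00000) = 0.00000.

S_4 ≈ 6929.00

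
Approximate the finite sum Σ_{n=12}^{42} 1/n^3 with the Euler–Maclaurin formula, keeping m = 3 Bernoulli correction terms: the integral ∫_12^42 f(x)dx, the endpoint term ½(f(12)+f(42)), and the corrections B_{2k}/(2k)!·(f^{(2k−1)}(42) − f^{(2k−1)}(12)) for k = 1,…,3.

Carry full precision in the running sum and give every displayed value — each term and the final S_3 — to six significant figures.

S_3 ≈ 0.00349682

Integral: ∫_12^42 1/x^3 dx = 0.00318878.
½[f(12) + f(42)] = ½[0.000578704 + 1.34975e-05] = 0.000296101.
Running total after boundary: 0.00348488.
Correction k=1: B_{2}/2! · (f^{(1)}(42) − f^{(1)}(12)) = 1/12 · (-9.64104e-07 − (-0.000144676)) = 1.19760e-05.
Partial sum through k=1: 0.00349685.
Correction k=2: B_{4}/4! · (f^{(3)}(42) − f^{(3)}(12)) = −1/720 · (-1.09309e-08 − (-2.00939e-05)) = -2.78930e-08.
Partial sum through k=2: 0.00349682.
Correction k=3: B_{6}/6! · (f^{(5)}(42) − f^{(5)}(12)) = 1/30240 · (-2.60259e-10 − (-5.86071e-06)) = 1.93798e-10.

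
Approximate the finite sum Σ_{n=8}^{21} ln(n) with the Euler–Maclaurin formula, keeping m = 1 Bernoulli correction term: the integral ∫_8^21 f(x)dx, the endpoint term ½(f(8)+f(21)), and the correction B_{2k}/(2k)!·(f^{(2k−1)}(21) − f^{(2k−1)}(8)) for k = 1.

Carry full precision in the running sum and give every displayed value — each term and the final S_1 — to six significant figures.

The integral term ∫_8^21 ln(x) dx = 34.2994.
Boundary: ½(f(8) + f(21)) = ½(2.07944 + 3.04452) = 2.56198.
Integral + boundary = 36.8614.
Order-1 term: 1/12 · (0.0476190 − 0.125000) = -0.00644841.

S_1 ≈ 36.8550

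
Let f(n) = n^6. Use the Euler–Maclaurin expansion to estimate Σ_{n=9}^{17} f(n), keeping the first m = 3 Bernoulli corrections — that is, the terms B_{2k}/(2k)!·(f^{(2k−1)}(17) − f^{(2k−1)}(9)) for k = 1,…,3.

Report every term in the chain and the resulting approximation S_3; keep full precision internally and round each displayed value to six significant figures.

The integral term ∫_9^17 x^6 dx = 5.79365e+07.
Endpoint term: (f(9) + f(17))/2 = (531441 + 2.41376e+07)/2 = 1.23345e+07.
So far: 7.02710e+07.
Correction k=1: B_{2}/2! · (f^{(1)}(17) − f^{(1)}(9)) = 1/12 · (8.51914e+06 − 354294) = 680404.
Running total after k=1: 7.09514e+07.
Correction k=2: B_{4}/4! · (f^{(3)}(17) − f^{(3)}(9)) = −1/720 · (589560 − 87480.0) = -697.333.
Running total after k=2: 7.09507e+07.
Correction k=3: B_{6}/6! · (f^{(5)}(17) − f^{(5)}(9)) = 1/30240 · (12240.0 − 6480.00) = 0.190476.

S_3 ≈ 7.09507e+07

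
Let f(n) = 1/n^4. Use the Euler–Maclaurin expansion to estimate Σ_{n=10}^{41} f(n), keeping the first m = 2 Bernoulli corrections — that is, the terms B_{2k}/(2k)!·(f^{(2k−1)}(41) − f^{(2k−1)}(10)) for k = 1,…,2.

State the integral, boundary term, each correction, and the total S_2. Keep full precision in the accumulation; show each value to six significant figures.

∫_10^41 1/x^4 dx evaluates to 0.000328497.
½[f(10) + f(41)] = ½[0.000100000 + 3.53887e-07] = 5.01769e-05.
So far: 0.000378674.
Order-1 term: 1/12 · (-3.45256e-08 − (-4.00000e-05)) = 3.33046e-06.
Partial sum through k=1: 0.000382004.
Order-2 term: −1/720 · (-6.16161e-10 − (-1.20000e-05)) = -1.66658e-08.

S_2 ≈ 0.000381988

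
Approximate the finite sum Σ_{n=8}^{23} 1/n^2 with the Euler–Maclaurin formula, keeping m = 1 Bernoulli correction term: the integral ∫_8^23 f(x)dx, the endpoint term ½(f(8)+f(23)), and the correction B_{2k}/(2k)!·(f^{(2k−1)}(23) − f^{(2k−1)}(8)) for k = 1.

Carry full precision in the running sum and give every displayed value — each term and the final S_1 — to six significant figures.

∫_8^23 1/x^2 dx evaluates to 0.0815217.
Boundary: ½(f(8) + f(23)) = ½(0.0156250 + 0.00189036) = 0.00875768.
So far: 0.0902794.
Correction k=1: B_{2}/2! · (f^{(1)}(23) − f^{(1)}(8)) = 1/12 · (-0.000164379 − (-0.00390625)) = 0.000311823.

S_1 ≈ 0.0905912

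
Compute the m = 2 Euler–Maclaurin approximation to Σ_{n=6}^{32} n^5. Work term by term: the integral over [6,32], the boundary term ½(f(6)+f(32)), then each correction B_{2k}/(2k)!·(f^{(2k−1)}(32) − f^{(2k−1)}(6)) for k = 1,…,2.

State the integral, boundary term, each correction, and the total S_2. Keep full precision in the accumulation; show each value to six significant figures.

∫_6^32 x^5 dx evaluates to 1.78949e+08.
Endpoint term: (f(6) + f(32))/2 = (7776.00 + 3.35544e+07)/2 = 1.67811e+07.
Integral + boundary = 1.95730e+08.
Correction k=1: B_{2}/2! · (f^{(1)}(32) − f^{(1)}(6)) = 1/12 · (5.24288e+06 − 6480.00) = 436367.
After k=1: 1.96167e+08.
Correction k=2: B_{4}/4! · (f^{(3)}(32) − f^{(3)}(6)) = −1/720 · (61440.0 − 2160.00) = -82.3333.

S_2 ≈ 1.96167e+08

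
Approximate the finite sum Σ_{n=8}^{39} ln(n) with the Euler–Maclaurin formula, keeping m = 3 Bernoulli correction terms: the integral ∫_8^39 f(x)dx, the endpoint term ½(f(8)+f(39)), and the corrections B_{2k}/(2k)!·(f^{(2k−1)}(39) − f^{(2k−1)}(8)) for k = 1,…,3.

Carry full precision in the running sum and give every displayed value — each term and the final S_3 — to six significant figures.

Integral: ∫_8^39 ln(x) dx = 95.2434.
Endpoint term: (f(8) + f(39))/2 = (2.07944 + 3.66356)/2 = 2.87150.
So far: 98.1149.
k=1: B_{2}/(2)! × [f^{(1)}(39) − f^{(1)}(8)] = 1/12 × (0.0256410 − 0.125000) = -0.00827991.
After k=1: 98.1066.
k=2: B_{4}/(4)! × [f^{(3)}(39) − f^{(3)}(8)] = −1/720 × (3.37160e-05 − 0.00390625) = 5.37852e-06.
After k=2: 98.1066.
k=3: B_{6}/(6)! × [f^{(5)}(39) − f^{(5)}(8)] = 1/30240 × (2.66004e-07 − 0.000732422) = -2.42115e-08.

S_3 ≈ 98.1066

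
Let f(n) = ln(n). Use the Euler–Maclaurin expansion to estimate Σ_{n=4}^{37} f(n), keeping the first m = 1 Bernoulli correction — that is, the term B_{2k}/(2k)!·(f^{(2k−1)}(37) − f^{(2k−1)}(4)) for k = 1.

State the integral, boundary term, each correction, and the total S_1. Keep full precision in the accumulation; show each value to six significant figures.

The integral term ∫_4^37 ln(x) dx = 95.0588.
Endpoint term: (f(4) + f(37))/2 = (1.38629 + 3.61092)/2 = 2.49861.
Integral + boundary = 97.5574.
Correction k=1: B_{2}/2! · (f^{(1)}(37) − f^{(1)}(4)) = 1/12 · (0.0270270 − 0.250000) = -0.0185811.

S_1 ≈ 97.5388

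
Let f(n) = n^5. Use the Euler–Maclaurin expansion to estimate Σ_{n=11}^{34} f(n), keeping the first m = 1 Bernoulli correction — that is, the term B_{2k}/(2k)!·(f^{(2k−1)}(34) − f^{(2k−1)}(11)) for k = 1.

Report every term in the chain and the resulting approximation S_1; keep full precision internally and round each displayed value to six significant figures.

S_1 ≈ 2.80521e+08

The integral term ∫_11^34 x^5 dx = 2.57172e+08.
Endpoint term: (f(11) + f(34))/2 = (161051 + 4.54354e+07)/2 = 2.27982e+07.
Running total after boundary: 2.79970e+08.
k=1: B_{2}/(2)! × [f^{(1)}(34) − f^{(1)}(11)] = 1/12 × (6.68168e+06 − 73205.0) = 550706.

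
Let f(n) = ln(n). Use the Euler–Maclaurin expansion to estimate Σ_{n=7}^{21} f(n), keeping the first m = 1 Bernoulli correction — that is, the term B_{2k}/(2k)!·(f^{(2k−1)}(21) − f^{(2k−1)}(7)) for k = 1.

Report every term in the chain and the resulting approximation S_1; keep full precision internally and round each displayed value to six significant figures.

S_1 ≈ 38.8009

The integral term ∫_7^21 ln(x) dx = 36.3136.
Boundary: ½(f(7) + f(21)) = ½(1.94591 + 3.04452) = 2.49522.
Running total after boundary: 38.8088.
Correction k=1: B_{2}/2! · (f^{(1)}(21) − f^{(1)}(7)) = 1/12 · (0.0476190 − 0.142857) = -0.00793651.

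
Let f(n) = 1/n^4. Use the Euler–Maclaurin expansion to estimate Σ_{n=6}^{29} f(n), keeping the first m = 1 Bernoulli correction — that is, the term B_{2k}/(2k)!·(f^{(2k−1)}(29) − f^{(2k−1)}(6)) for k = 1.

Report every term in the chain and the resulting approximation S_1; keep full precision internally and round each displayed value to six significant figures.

Integral: ∫_6^29 1/x^4 dx = 0.00152954.
Endpoint term: (f(6) + f(29))/2 = (0.000771605 + 1.41387e-06)/2 = 0.000386509.
So far: 0.00191605.
k=1: B_{2}/(2)! × [f^{(1)}(29) − f^{(1)}(6)] = 1/12 × (-1.95016e-07 − (-0.000514403)) = 4.28507e-05.

S_1 ≈ 0.00195890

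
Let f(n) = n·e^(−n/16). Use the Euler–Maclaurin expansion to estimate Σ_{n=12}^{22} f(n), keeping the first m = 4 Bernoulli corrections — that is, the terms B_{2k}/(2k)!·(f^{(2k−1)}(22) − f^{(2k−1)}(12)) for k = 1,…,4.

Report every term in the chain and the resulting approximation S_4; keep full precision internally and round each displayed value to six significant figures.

S_4 ≈ 63.4914

Integral: ∫_12^22 x·e^(−x/16) dx = 57.8937.
Endpoint term: (f(12) + f(22))/2 = (5.66840 + 5.56247)/2 = 5.61543.
Integral + boundary = 63.5092.
k=1: B_{2}/(2)! × [f^{(1)}(22) − f^{(1)}(12)] = 1/12 × (-0.0948148 − 0.118092) = -0.0177422.
After k=1: 63.4914.
k=2: B_{4}/(4)! × [f^{(3)}(22) − f^{(3)}(12)] = −1/720 × (0.00160494 − 0.00415166) = 3.53711e-06.
After k=2: 63.4914.
k=3: B_{6}/(6)! × [f^{(5)}(22) − f^{(5)}(12)] = 1/30240 × (1.39853e-05 − 3.06329e-05) = -5.50514e-10.
After k=3: 63.4914.
k=4: B_{8}/(8)! × [f^{(7)}(22) − f^{(7)}(12)] = −1/1209600 × (8.47711e-08 − 1.75970e-07) = 7.53961e-14.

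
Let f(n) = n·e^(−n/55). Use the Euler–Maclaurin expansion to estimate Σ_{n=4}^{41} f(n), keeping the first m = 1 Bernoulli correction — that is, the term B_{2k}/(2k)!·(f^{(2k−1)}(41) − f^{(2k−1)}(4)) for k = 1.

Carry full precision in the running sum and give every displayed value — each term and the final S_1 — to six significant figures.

S_1 ≈ 523.445

∫_4^41 x·e^(−x/55) dx evaluates to 511.920.
Endpoint term: (f(4) + f(41))/2 = (3.71942 + 19.4553)/2 = 11.5873.
So far: 523.507.
Order-1 term: 1/12 · (0.120787 − 0.862229) = -0.0617868.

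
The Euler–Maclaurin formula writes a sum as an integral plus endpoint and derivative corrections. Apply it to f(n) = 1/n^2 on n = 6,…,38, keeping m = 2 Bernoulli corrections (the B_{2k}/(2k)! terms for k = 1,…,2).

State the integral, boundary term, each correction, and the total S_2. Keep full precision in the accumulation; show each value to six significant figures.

Integral: ∫_6^38 1/x^2 dx = 0.140351.
½[f(6) + f(38)] = ½[0.0277778 + 0.000692521] = 0.0142351.
Integral + boundary = 0.154586.
Order-1 term: 1/12 · (-3.64485e-05 − (-0.00925926)) = 0.000768568.
Running total after k=1: 0.155355.
Order-2 term: −1/720 · (-3.02896e-07 − (-0.00308642)) = -4.28627e-06.

S_2 ≈ 0.155350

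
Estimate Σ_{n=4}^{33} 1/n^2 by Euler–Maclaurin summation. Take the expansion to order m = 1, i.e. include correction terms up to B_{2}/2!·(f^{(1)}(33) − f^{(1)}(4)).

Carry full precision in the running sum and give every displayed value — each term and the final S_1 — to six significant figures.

Integral: ∫_4^33 1/x^2 dx = 0.219697.
½[f(4) + f(33)] = ½[0.0625000 + 0.000918274] = 0.0317091.
Running total after boundary: 0.251406.
Correction k=1: B_{2}/2! · (f^{(1)}(33) − f^{(1)}(4)) = 1/12 · (-5.56529e-05 − (-0.0312500)) = 0.00259953.

S_1 ≈ 0.254006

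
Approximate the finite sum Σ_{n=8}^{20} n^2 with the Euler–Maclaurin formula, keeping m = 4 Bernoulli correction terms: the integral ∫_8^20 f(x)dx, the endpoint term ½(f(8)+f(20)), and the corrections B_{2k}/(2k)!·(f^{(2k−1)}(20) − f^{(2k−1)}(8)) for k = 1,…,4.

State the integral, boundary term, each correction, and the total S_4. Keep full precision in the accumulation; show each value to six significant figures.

S_4 ≈ 2730.00

∫_8^20 x^2 dx evaluates to 2496.00.
½[f(8) + f(20)] = ½[64.0000 + 400.000] = 232.000.
Integral + boundary = 2728.00.
Order-1 term: 1/12 · (40.0000 − 16.0000) = 2.00000.
Partial sum through k=1: 2730.00.
Order-2 term: −1/720 · (0.00000 − 0.00000) = 0.00000.
Partial sum through k=2: 2730.00.
Order-3 term: 1/30240 · (0.00000 − 0.00000) = 0.00000.
Partial sum through k=3: 2730.00.
Order-4 term: −1/1209600 · (0.00000 − 0.00000) = 0.00000.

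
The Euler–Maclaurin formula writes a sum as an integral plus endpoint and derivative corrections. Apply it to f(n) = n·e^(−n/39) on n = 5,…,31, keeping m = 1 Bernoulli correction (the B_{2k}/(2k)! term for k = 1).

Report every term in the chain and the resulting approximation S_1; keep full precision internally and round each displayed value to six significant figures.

Integral: ∫_5^31 x·e^(−x/39) dx = 276.544.
½[f(5) + f(31)] = ½[4.39836 + 14.0008] = 9.19959.
Running total after boundary: 285.743.
Order-1 term: 1/12 · (0.0926439 − 0.766894) = -0.0561875.

S_1 ≈ 285.687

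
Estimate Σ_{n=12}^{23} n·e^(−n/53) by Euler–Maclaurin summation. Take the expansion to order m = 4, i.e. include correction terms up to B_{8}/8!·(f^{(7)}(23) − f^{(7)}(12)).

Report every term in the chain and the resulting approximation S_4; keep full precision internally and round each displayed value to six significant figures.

Integral: ∫_12^23 x·e^(−x/53) dx = 137.109.
Boundary: ½(f(12) + f(23)) = ½(9.56864 + 14.9025) = 12.2356.
So far: 149.345.
Order-1 term: 1/12 · (0.366757 − 0.616847) = -0.0208408.
After k=1: 149.324.
Order-2 term: −1/720 · (0.000591894 − 0.000787334) = 2.71444e-07.
After k=2: 149.324.
Order-3 term: 1/30240 · (3.74946e-07 − 4.82403e-07) = -3.55349e-12.
After k=3: 149.324.
Order-4 term: −1/1209600 · (1.91947e-10 − 2.43687e-10) = 4.27748e-17.

S_4 ≈ 149.324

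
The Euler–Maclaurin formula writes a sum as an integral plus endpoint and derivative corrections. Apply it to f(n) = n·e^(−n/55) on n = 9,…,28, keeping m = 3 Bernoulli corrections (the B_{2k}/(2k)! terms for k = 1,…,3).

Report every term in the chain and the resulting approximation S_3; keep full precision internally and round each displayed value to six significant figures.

Integral: ∫_9^28 x·e^(−x/55) dx = 244.903.
Endpoint term: (f(9) + f(28))/2 = (7.64146 + 16.8292)/2 = 12.2353.
Running total after boundary: 257.138.
Correction k=1: B_{2}/2! · (f^{(1)}(28) − f^{(1)}(9)) = 1/12 · (0.295057 − 0.710115) = -0.0345882.
Partial sum through k=1: 257.104.
Correction k=2: B_{4}/4! · (f^{(3)}(28) − f^{(3)}(9)) = −1/720 · (0.000494922 − 0.000796105) = 4.18309e-07.
Partial sum through k=2: 257.104.
Correction k=3: B_{6}/6! · (f^{(5)}(28) − f^{(5)}(9)) = 1/30240 · (2.94977e-07 − 4.48747e-07) = -5.08500e-12.

S_3 ≈ 257.104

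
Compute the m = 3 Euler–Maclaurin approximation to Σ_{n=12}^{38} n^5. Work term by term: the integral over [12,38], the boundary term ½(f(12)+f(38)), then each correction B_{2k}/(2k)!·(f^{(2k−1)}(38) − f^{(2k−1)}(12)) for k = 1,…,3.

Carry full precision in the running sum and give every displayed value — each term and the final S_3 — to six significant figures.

Integral: ∫_12^38 x^5 dx = 5.01325e+08.
Endpoint term: (f(12) + f(38))/2 = (248832 + 7.92352e+07)/2 = 3.97420e+07.
Running total after boundary: 5.41067e+08.
Correction k=1: B_{2}/2! · (f^{(1)}(38) − f^{(1)}(12)) = 1/12 · (1.04257e+07 − 103680) = 860167.
After k=1: 5.41927e+08.
Correction k=2: B_{4}/4! · (f^{(3)}(38) − f^{(3)}(12)) = −1/720 · (86640.0 − 8640.00) = -108.333.
After k=2: 5.41927e+08.
Correction k=3: B_{6}/6! · (f^{(5)}(38) − f^{(5)}(12)) = 1/30240 · (120.000 − 120.000) = 0.00000.

S_3 ≈ 5.41927e+08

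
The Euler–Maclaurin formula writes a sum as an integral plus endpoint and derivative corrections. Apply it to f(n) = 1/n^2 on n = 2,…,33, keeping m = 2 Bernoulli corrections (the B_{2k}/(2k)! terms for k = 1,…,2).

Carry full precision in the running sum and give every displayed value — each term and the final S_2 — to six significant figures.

S_2 ≈ 0.614943

The integral term ∫_2^33 1/x^2 dx = 0.469697.
Boundary: ½(f(2) + f(33)) = ½(0.250000 + 0.000918274) = 0.125459.
So far: 0.595156.
Order-1 term: 1/12 · (-5.56529e-05 − (-0.250000)) = 0.0208287.
Running total after k=1: 0.615985.
Order-2 term: −1/720 · (-6.13256e-07 − (-0.750000)) = -0.00104167.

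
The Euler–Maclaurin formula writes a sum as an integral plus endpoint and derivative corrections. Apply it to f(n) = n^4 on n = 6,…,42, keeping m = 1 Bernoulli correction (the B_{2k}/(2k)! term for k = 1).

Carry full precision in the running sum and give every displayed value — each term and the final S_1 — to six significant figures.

Integral: ∫_6^42 x^4 dx = 2.61367e+07.
Endpoint term: (f(6) + f(42))/2 = (1296.00 + 3.11170e+06)/2 = 1.55650e+06.
Running total after boundary: 2.76932e+07.
Order-1 term: 1/12 · (296352 − 864.000) = 24624.0.

S_1 ≈ 2.77178e+07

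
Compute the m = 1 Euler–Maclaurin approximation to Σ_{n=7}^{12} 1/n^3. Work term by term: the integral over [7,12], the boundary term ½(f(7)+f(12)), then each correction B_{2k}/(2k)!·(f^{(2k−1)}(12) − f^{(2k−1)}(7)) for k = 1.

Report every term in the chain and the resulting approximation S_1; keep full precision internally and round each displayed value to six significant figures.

S_1 ≈ 0.00857100

∫_7^12 1/x^3 dx evaluates to 0.00673186.
Boundary: ½(f(7) + f(12)) = ½(0.00291545 + 0.000578704) = 0.00174708.
Running total after boundary: 0.00847894.
k=1: B_{2}/(2)! × [f^{(1)}(12) − f^{(1)}(7)] = 1/12 × (-0.000144676 − (-0.00124948)) = 9.20670e-05.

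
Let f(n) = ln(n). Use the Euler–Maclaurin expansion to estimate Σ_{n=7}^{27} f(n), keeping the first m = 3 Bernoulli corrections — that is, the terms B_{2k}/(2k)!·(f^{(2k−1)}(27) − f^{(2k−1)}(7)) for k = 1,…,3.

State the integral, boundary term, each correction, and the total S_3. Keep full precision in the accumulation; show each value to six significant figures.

S_3 ≈ 57.9783

The integral term ∫_7^27 ln(x) dx = 55.3662.
Boundary: ½(f(7) + f(27)) = ½(1.94591 + 3.29584) = 2.62087.
So far: 57.9871.
Correction k=1: B_{2}/2! · (f^{(1)}(27) − f^{(1)}(7)) = 1/12 · (0.0370370 − 0.142857) = -0.00881834.
Partial sum through k=1: 57.9783.
Correction k=2: B_{4}/4! · (f^{(3)}(27) − f^{(3)}(7)) = −1/720 · (0.000101611 − 0.00583090) = 7.95735e-06.
Partial sum through k=2: 57.9783.
Correction k=3: B_{6}/6! · (f^{(5)}(27) − f^{(5)}(7)) = 1/30240 · (1.67260e-06 − 0.00142798) = -4.71661e-08.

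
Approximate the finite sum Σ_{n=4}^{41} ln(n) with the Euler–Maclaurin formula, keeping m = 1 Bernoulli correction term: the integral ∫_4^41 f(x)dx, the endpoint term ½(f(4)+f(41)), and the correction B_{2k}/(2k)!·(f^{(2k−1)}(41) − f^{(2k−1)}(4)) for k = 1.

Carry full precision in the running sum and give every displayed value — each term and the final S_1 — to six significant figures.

S_1 ≈ 112.242

∫_4^41 ln(x) dx evaluates to 109.711.
Boundary: ½(f(4) + f(41)) = ½(1.38629 + 3.71357) = 2.54993.
So far: 112.261.
Correction k=1: B_{2}/2! · (f^{(1)}(41) − f^{(1)}(4)) = 1/12 · (0.0243902 − 0.250000) = -0.0188008.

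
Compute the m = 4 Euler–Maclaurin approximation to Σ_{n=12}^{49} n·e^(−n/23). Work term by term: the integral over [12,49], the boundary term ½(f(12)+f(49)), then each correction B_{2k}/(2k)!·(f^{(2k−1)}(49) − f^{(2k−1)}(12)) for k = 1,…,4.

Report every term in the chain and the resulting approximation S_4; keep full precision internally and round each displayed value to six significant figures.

S_4 ≈ 287.485

Integral: ∫_12^49 x·e^(−x/23) dx = 281.048.
½[f(12) + f(49)] = ½[7.12185 + 5.82050] = 6.47117.
Running total after boundary: 287.520.
Order-1 term: 1/12 · (-0.134279 − 0.283842) = -0.0348434.
Partial sum through k=1: 287.485.
Order-2 term: −1/720 · (0.000195259 − 0.00278037) = 3.59044e-06.
Partial sum through k=2: 287.485.
Order-3 term: 1/30240 · (1.21806e-06 − 9.49751e-06) = -2.73791e-10.
Partial sum through k=3: 287.485.
Order-4 term: −1/1209600 · (3.90739e-09 − 2.59719e-08) = 1.82411e-14.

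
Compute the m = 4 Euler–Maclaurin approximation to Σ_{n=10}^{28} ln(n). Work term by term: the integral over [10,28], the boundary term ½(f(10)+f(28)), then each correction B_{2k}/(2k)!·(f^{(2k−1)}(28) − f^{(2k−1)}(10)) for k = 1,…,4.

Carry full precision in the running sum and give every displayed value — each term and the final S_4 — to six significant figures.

S_4 ≈ 55.0879

∫_10^28 ln(x) dx evaluates to 52.2759.
½[f(10) + f(28)] = ½[2.30259 + 3.33220] = 2.81739.
Running total after boundary: 55.0933.
k=1: B_{2}/(2)! × [f^{(1)}(28) − f^{(1)}(10)] = 1/12 × (0.0357143 − 0.100000) = -0.00535714.
Running total after k=1: 55.0879.
k=2: B_{4}/(4)! × [f^{(3)}(28) − f^{(3)}(10)] = −1/720 × (9.11079e-05 − 0.00200000) = 2.65124e-06.
Running total after k=2: 55.0879.
k=3: B_{6}/(6)! × [f^{(5)}(28) − f^{(5)}(10)] = 1/30240 × (1.39451e-06 − 0.000240000) = -7.89039e-09.
Running total after k=3: 55.0879.
k=4: B_{8}/(8)! × [f^{(7)}(28) − f^{(7)}(10)] = −1/1209600 × (5.33613e-08 − 7.20000e-05) = 5.94797e-11.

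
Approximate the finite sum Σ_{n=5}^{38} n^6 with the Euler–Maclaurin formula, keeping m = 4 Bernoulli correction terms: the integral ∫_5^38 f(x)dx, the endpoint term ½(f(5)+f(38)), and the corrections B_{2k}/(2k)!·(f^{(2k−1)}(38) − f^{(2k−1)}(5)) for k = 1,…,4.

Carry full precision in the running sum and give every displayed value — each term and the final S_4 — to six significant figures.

S_4 ≈ 1.78902e+10

The integral term ∫_5^38 x^6 dx = 1.63451e+10.
Boundary: ½(f(5) + f(38)) = ½(15625.0 + 3.01094e+09) = 1.50548e+09.
Integral + boundary = 1.78505e+10.
k=1: B_{2}/(2)! × [f^{(1)}(38) − f^{(1)}(5)] = 1/12 × (4.75411e+08 − 18750.0) = 3.96160e+07.
Partial sum through k=1: 1.78902e+10.
k=2: B_{4}/(4)! × [f^{(3)}(38) − f^{(3)}(5)] = −1/720 × (6.58464e+06 − 15000.0) = -9124.50.
Partial sum through k=2: 1.78902e+10.
k=3: B_{6}/(6)! × [f^{(5)}(38) − f^{(5)}(5)] = 1/30240 × (27360.0 − 3600.00) = 0.785714.
Partial sum through k=3: 1.78902e+10.
k=4: B_{8}/(8)! × [f^{(7)}(38) − f^{(7)}(5)] = −1/1209600 × (0.00000 − 0.00000) = 0.00000.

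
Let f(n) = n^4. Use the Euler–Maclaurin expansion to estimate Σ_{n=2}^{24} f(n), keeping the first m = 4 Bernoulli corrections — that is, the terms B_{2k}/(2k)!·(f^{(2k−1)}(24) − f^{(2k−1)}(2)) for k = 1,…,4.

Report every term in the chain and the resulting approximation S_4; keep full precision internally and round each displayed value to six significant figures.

The integral term ∫_2^24 x^4 dx = 1.59252e+06.
½[f(2) + f(24)] = ½[16.0000 + 331776] = 165896.
Integral + boundary = 1.75841e+06.
Order-1 term: 1/12 · (55296.0 − 32.0000) = 4605.33.
Partial sum through k=1: 1.76302e+06.
Order-2 term: −1/720 · (576.000 − 48.0000) = -0.733333.
Partial sum through k=2: 1.76302e+06.
Order-3 term: 1/30240 · (0.00000 − 0.00000) = 0.00000.
Partial sum through k=3: 1.76302e+06.
Order-4 term: −1/1209600 · (0.00000 − 0.00000) = 0.00000.

S_4 ≈ 1.76302e+06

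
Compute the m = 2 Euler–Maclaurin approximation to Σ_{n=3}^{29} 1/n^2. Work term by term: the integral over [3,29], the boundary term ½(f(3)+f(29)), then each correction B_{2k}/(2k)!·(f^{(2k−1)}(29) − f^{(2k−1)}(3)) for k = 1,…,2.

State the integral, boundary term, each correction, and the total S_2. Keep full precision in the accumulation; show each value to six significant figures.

S_2 ≈ 0.361029

The integral term ∫_3^29 1/x^2 dx = 0.298851.
½[f(3) + f(29)] = ½[0.111111 + 0.00118906] = 0.0561501.
So far: 0.355001.
k=1: B_{2}/(2)! × [f^{(1)}(29) − f^{(1)}(3)] = 1/12 × (-8.20042e-05 − (-0.0740741)) = 0.00616601.
After k=1: 0.361167.
k=2: B_{4}/(4)! × [f^{(3)}(29) − f^{(3)}(3)] = −1/720 × (-1.17010e-06 − (-0.0987654)) = -0.000137173.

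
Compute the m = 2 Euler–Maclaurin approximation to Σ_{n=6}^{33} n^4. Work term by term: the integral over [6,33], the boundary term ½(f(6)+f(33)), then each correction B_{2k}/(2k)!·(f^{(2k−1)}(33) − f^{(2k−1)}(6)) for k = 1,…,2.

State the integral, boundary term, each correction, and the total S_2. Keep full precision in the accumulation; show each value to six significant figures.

S_2 ≈ 8.43104e+06

Integral: ∫_6^33 x^4 dx = 7.82552e+06.
½[f(6) + f(33)] = ½[1296.00 + 1.18592e+06] = 593608.
So far: 8.41913e+06.
Correction k=1: B_{2}/2! · (f^{(1)}(33) − f^{(1)}(6)) = 1/12 · (143748 − 864.000) = 11907.0.
After k=1: 8.43104e+06.
Correction k=2: B_{4}/4! · (f^{(3)}(33) − f^{(3)}(6)) = −1/720 · (792.000 − 144.000) = -0.900000.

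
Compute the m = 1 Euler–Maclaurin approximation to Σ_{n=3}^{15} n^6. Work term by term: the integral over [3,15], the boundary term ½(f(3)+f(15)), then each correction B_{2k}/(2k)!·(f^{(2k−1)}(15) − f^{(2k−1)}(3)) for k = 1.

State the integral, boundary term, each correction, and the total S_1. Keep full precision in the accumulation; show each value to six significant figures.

The integral term ∫_3^15 x^6 dx = 2.44082e+07.
½[f(3) + f(15)] = ½[729.000 + 1.13906e+07] = 5.69568e+06.
So far: 3.01038e+07.
Correction k=1: B_{2}/2! · (f^{(1)}(15) − f^{(1)}(3)) = 1/12 · (4.55625e+06 − 1458.00) = 379566.

S_1 ≈ 3.04834e+07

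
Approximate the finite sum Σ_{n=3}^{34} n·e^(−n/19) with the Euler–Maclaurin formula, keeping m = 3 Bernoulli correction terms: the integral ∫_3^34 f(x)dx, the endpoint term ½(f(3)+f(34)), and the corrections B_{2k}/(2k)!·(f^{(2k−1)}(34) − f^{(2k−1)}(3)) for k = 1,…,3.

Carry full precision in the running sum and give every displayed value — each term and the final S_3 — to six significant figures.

S_3 ≈ 192.779

Integral: ∫_3^34 x·e^(−x/19) dx = 188.729.
Endpoint term: (f(3) + f(34))/2 = (2.56182 + 5.67963)/2 = 4.12073.
Integral + boundary = 192.850.
k=1: B_{2}/(2)! × [f^{(1)}(34) − f^{(1)}(3)] = 1/12 × (-0.131880 − 0.719107) = -0.0709156.
Partial sum through k=1: 192.779.
k=2: B_{4}/(4)! × [f^{(3)}(34) − f^{(3)}(3)] = −1/720 × (0.000560155 − 0.00672295) = 8.55944e-06.
Partial sum through k=2: 192.779.
k=3: B_{6}/(6)! × [f^{(5)}(34) − f^{(5)}(3)] = 1/30240 × (4.11532e-06 − 3.17283e-05) = -9.13128e-10.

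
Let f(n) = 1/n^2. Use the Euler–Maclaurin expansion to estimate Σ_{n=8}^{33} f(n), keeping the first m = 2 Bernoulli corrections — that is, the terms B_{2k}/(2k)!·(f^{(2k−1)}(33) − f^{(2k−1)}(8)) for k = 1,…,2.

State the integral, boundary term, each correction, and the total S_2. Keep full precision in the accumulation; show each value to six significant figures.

The integral term ∫_8^33 1/x^2 dx = 0.0946970.
½[f(8) + f(33)] = ½[0.0156250 + 0.000918274] = 0.00827164.
Running total after boundary: 0.102969.
Correction k=1: B_{2}/2! · (f^{(1)}(33) − f^{(1)}(8)) = 1/12 · (-5.56529e-05 − (-0.00390625)) = 0.000320883.
After k=1: 0.103289.
Correction k=2: B_{4}/4! · (f^{(3)}(33) − f^{(3)}(8)) = −1/720 · (-6.13256e-07 − (-0.000732422)) = -1.01640e-06.

S_2 ≈ 0.103288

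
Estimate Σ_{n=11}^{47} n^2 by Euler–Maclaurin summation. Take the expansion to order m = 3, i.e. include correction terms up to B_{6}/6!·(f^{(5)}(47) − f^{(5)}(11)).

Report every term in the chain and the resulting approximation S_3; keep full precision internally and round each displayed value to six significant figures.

S_3 ≈ 35335.0

∫_11^47 x^2 dx evaluates to 34164.0.
Boundary: ½(f(11) + f(47)) = ½(121.000 + 2209.00) = 1165.00.
Running total after boundary: 35329.0.
Correction k=1: B_{2}/2! · (f^{(1)}(47) − f^{(1)}(11)) = 1/12 · (94.0000 − 22.0000) = 6.00000.
After k=1: 35335.0.
Correction k=2: B_{4}/4! · (f^{(3)}(47) − f^{(3)}(11)) = −1/720 · (0.00000 − 0.00000) = 0.00000.
After k=2: 35335.0.
Correction k=3: B_{6}/6! · (f^{(5)}(47) − f^{(5)}(11)) = 1/30240 · (0.00000 − 0.00000) = 0.00000.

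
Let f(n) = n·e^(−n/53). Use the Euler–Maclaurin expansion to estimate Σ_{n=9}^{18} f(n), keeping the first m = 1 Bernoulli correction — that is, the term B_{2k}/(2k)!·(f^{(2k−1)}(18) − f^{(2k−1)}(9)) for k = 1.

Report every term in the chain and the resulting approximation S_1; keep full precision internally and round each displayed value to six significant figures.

S_1 ≈ 103.589

∫_9^18 x·e^(−x/53) dx evaluates to 93.4031.
Boundary: ½(f(9) + f(18)) = ½(7.59442 + 12.8167) = 10.2056.
Integral + boundary = 103.609.
k=1: B_{2}/(2)! × [f^{(1)}(18) − f^{(1)}(9)] = 1/12 × (0.470214 − 0.700533) = -0.0191932.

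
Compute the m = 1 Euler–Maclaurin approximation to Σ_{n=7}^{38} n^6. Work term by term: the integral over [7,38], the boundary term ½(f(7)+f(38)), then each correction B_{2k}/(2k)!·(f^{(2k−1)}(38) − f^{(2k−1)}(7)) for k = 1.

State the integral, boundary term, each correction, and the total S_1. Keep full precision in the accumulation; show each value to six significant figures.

S_1 ≈ 1.78901e+10

∫_7^38 x^6 dx evaluates to 1.63450e+10.
½[f(7) + f(38)] = ½[117649 + 3.01094e+09] = 1.50553e+09.
Running total after boundary: 1.78505e+10.
k=1: B_{2}/(2)! × [f^{(1)}(38) − f^{(1)}(7)] = 1/12 × (4.75411e+08 − 100842) = 3.96092e+07.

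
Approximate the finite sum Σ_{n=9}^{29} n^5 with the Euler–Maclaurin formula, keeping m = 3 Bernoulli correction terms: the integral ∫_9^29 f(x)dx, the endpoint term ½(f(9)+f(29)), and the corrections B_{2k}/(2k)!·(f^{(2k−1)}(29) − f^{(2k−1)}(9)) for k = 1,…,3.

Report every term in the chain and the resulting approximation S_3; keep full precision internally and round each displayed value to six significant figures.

S_3 ≈ 1.09626e+08

∫_9^29 x^5 dx evaluates to 9.90486e+07.
Endpoint term: (f(9) + f(29))/2 = (59049.0 + 2.05111e+07)/2 = 1.02851e+07.
Integral + boundary = 1.09334e+08.
k=1: B_{2}/(2)! × [f^{(1)}(29) − f^{(1)}(9)] = 1/12 × (3.53640e+06 − 32805.0) = 291967.
After k=1: 1.09626e+08.
k=2: B_{4}/(4)! × [f^{(3)}(29) − f^{(3)}(9)] = −1/720 × (50460.0 − 4860.00) = -63.3333.
After k=2: 1.09626e+08.
k=3: B_{6}/(6)! × [f^{(5)}(29) − f^{(5)}(9)] = 1/30240 × (120.000 − 120.000) = 0.00000.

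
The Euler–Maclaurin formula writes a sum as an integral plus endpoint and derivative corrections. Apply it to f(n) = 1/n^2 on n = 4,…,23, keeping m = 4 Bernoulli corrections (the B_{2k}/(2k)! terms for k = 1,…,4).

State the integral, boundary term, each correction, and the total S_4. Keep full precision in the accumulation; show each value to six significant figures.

Integral: ∫_4^23 1/x^2 dx = 0.206522.
Boundary: ½(f(4) + f(23)) = ½(0.0625000 + 0.00189036) = 0.0321952.
So far: 0.238717.
Order-1 term: 1/12 · (-0.000164379 − (-0.0312500)) = 0.00259047.
After k=1: 0.241307.
Order-2 term: −1/720 · (-3.72883e-06 − (-0.0234375)) = -3.25469e-05.
After k=2: 0.241275.
Order-3 term: 1/30240 · (-2.11465e-07 − (-0.0439453)) = 1.45321e-06.
After k=3: 0.241276.
Order-4 term: −1/1209600 · (-2.23857e-08 − (-0.153809)) = -1.27157e-07.

S_4 ≈ 0.241276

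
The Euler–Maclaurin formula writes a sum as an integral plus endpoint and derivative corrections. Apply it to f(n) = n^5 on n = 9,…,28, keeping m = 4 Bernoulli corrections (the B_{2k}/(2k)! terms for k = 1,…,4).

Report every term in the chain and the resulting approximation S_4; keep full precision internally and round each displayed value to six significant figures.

S_4 ≈ 8.91145e+07

Integral: ∫_9^28 x^5 dx = 8.02265e+07.
Boundary: ½(f(9) + f(28)) = ½(59049.0 + 1.72104e+07) = 8.63471e+06.
So far: 8.88612e+07.
Correction k=1: B_{2}/2! · (f^{(1)}(28) − f^{(1)}(9)) = 1/12 · (3.07328e+06 − 32805.0) = 253373.
After k=1: 8.91146e+07.
Correction k=2: B_{4}/4! · (f^{(3)}(28) − f^{(3)}(9)) = −1/720 · (47040.0 − 4860.00) = -58.5833.
After k=2: 8.91145e+07.
Correction k=3: B_{6}/6! · (f^{(5)}(28) − f^{(5)}(9)) = 1/30240 · (120.000 − 120.000) = 0.00000.
After k=3: 8.91145e+07.
Correction k=4: B_{8}/8! · (f^{(7)}(28) − f^{(7)}(9)) = −1/1209600 · (0.00000 − 0.00000) = 0.00000.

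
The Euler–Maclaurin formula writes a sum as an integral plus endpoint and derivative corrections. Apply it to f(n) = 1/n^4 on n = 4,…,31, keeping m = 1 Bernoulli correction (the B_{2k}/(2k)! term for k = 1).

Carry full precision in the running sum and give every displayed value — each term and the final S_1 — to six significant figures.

S_1 ≈ 0.00747632

∫_4^31 1/x^4 dx evaluates to 0.00519714.
Boundary: ½(f(4) + f(31)) = ½(0.00390625 + 1.08281e-06) = 0.00195367.
So far: 0.00715081.
k=1: B_{2}/(2)! × [f^{(1)}(31) − f^{(1)}(4)] = 1/12 × (-1.39718e-07 − (-0.00390625)) = 0.000325509.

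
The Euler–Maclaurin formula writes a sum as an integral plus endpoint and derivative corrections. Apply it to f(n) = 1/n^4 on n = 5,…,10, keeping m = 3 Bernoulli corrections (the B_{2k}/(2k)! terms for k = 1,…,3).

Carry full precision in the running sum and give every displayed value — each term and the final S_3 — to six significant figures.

Integral: ∫_5^10 1/x^4 dx = 0.00233333.
½[f(5) + f(10)] = ½[0.00160000 + 0.000100000] = 0.000850000.
Integral + boundary = 0.00318333.
Correction k=1: B_{2}/2! · (f^{(1)}(10) − f^{(1)}(5)) = 1/12 · (-4.00000e-05 − (-0.00128000)) = 0.000103333.
After k=1: 0.00328667.
Correction k=2: B_{4}/4! · (f^{(3)}(10) − f^{(3)}(5)) = −1/720 · (-1.20000e-05 − (-0.00153600)) = -2.11667e-06.
After k=2: 0.00328455.
Correction k=3: B_{6}/6! · (f^{(5)}(10) − f^{(5)}(5)) = 1/30240 · (-6.72000e-06 − (-0.00344064)) = 1.13556e-07.

S_3 ≈ 0.00328466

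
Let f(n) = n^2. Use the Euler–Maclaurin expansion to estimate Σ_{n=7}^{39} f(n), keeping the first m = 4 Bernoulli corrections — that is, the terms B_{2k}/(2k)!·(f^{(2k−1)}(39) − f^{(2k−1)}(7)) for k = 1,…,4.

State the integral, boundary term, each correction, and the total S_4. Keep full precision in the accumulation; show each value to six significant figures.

S_4 ≈ 20449.0

Integral: ∫_7^39 x^2 dx = 19658.7.
Boundary: ½(f(7) + f(39)) = ½(49.0000 + 1521.00) = 785.000.
So far: 20443.7.
Order-1 term: 1/12 · (78.0000 − 14.0000) = 5.33333.
Running total after k=1: 20449.0.
Order-2 term: −1/720 · (0.00000 − 0.00000) = 0.00000.
Running total after k=2: 20449.0.
Order-3 term: 1/30240 · (0.00000 − 0.00000) = 0.00000.
Running total after k=3: 20449.0.
Order-4 term: −1/1209600 · (0.00000 − 0.00000) = 0.00000.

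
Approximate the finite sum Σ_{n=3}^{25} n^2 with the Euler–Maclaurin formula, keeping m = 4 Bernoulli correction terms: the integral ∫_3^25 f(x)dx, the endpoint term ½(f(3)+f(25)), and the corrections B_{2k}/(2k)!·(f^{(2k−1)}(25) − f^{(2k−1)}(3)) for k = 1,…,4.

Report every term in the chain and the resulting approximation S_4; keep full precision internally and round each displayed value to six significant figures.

Integral: ∫_3^25 x^2 dx = 5199.33.
½[f(3) + f(25)] = ½[9.00000 + 625.000] = 317.000.
Integral + boundary = 5516.33.
Correction k=1: B_{2}/2! · (f^{(1)}(25) − f^{(1)}(3)) = 1/12 · (50.0000 − 6.00000) = 3.66667.
Partial sum through k=1: 5520.00.
Correction k=2: B_{4}/4! · (f^{(3)}(25) − f^{(3)}(3)) = −1/720 · (0.00000 − 0.00000) = 0.00000.
Partial sum through k=2: 5520.00.
Correction k=3: B_{6}/6! · (f^{(5)}(25) − f^{(5)}(3)) = 1/30240 · (0.00000 − 0.00000) = 0.00000.
Partial sum through k=3: 5520.00.
Correction k=4: B_{8}/8! · (f^{(7)}(25) − f^{(7)}(3)) = −1/1209600 · (0.00000 − 0.00000) = 0.00000.

S_4 ≈ 5520.00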